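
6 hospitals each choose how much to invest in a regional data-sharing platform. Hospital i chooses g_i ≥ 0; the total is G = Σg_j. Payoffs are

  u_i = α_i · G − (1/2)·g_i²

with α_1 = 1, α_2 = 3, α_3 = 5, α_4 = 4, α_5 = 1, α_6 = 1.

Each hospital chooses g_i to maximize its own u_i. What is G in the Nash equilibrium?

15

Hospital i's FOC: ∂u_i/∂g_i = α_i − g_i = 0, so g_i* = α_i.
NE contributions = (1, 3, 5, 4, 1, 1); G = 15.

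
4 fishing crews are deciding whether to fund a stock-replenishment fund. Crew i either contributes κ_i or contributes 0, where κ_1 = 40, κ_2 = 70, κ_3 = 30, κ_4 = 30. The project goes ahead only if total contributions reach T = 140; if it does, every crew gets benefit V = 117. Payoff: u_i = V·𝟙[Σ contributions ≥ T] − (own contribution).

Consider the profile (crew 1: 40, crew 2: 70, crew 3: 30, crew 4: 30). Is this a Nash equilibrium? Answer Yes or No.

Total = 170 ≥ 140: provided.
Crew 1 (pledges 40, payoff 77): dropping to 0 → total 130, payoff 0. No gain.
Crew 2 (pledges 70, payoff 47): dropping to 0 → total 100, payoff 0. No gain.
Crew 3 (pledges 30, payoff 87): dropping to 0 → total 140, payoff 117. Profitable deviation.

No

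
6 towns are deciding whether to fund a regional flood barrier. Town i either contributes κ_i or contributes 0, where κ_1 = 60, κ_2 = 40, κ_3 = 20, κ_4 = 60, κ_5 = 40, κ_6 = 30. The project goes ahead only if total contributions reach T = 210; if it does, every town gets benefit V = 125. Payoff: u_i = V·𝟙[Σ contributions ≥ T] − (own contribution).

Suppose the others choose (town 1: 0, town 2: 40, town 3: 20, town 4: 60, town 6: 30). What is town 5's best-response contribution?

0

Others' total = 150. Even contributing 40 gives 190 < 210: no benefit either way.
Best response: 0.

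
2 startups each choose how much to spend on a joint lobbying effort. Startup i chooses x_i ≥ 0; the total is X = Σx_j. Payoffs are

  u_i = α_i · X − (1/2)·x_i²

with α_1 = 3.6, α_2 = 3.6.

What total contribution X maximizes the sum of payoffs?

Planner FOC: ∂(Σu_j)/∂x_i = (Σα_j) − x_i = 0, so x_i^SO = Σα_j = 7.2 for every i; X^SO = 14.4.

14.4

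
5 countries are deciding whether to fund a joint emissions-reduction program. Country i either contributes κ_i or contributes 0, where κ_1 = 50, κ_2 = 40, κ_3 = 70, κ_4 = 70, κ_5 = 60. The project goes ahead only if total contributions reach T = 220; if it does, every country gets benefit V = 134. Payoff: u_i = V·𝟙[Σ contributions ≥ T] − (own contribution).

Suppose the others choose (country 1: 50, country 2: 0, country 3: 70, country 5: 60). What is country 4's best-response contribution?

70

Others' total = 180. Contributing 70 brings total to 250 ≥ 220: gain V − κ_4 = 64.
Best response: 70.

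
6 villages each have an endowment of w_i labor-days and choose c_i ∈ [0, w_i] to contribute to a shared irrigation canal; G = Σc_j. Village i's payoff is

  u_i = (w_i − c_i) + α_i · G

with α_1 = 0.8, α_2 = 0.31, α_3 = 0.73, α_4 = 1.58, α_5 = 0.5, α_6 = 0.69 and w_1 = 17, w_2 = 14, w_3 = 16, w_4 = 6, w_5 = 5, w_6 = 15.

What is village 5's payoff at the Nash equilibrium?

8

∂u_i/∂c_i = α_i − 1, so village i contributes w_i if α_i > 1, else 0.
α_i > 1 for i ∈ {4}; NE contributions (0, 0, 0, 6, 0, 0), G = 6.
u_5 = (5 − 0) + 0.5·6 = 8.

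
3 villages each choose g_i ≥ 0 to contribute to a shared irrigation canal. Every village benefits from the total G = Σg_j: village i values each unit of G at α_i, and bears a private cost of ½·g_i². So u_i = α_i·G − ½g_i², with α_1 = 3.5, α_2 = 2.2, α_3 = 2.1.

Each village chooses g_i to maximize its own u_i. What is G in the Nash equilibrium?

Village i's FOC: ∂u_i/∂g_i = α_i − g_i = 0, so g_i* = α_i.
NE contributions = (3.5, 2.2, 2.1); G = 7.8.

7.8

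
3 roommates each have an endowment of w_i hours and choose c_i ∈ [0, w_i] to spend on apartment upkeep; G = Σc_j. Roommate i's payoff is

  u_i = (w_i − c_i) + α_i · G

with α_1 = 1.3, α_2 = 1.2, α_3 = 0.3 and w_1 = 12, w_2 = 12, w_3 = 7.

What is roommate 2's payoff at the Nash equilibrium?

∂u_i/∂c_i = α_i − 1, so roommate i contributes w_i if α_i > 1, else 0.
α_i > 1 for i ∈ {1, 2}; NE contributions (12, 12, 0), G = 24.
u_2 = (12 − 12) + 1.2·24 = 28.8.

28.8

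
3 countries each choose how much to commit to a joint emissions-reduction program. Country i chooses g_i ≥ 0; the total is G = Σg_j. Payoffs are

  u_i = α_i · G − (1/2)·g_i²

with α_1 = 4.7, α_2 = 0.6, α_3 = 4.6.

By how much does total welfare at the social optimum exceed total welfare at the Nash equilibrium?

Country i's FOC: ∂u_i/∂g_i = α_i − g_i = 0, so g_i* = α_i.
NE contributions = (4.7, 0.6, 4.6); G = 9.9.
W^NE = (Σα)·G − ½Σα_i² = 9.9² − ½·43.61 = 76.205.
Planner sets g_i = Σα_j = 9.9 for every i, so G^SO = 3·9.9 = 29.7.
W^SO = (Σα)·G^SO − ½·3·(Σα)² = (3/2)·9.9² = 147.015.
Deadweight loss = W^SO − W^NE = 70.81.

70.81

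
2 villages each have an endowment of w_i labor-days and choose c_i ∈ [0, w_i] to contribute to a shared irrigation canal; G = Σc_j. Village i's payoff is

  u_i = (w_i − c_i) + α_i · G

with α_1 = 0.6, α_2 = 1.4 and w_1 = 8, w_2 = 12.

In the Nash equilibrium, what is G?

12

∂u_i/∂c_i = α_i − 1, so village i contributes w_i if α_i > 1, else 0.
α_i > 1 for i ∈ {2}; NE contributions (0, 12), G = 12.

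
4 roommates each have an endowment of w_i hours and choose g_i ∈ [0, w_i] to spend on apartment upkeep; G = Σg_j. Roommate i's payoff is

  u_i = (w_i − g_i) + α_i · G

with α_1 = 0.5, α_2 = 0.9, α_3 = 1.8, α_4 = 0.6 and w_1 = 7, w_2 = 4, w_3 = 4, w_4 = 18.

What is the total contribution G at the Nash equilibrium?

4

∂u_i/∂g_i = α_i − 1, so roommate i contributes w_i if α_i > 1, else 0.
α_i > 1 for i ∈ {3}; NE contributions (0, 0, 4, 0), G = 4.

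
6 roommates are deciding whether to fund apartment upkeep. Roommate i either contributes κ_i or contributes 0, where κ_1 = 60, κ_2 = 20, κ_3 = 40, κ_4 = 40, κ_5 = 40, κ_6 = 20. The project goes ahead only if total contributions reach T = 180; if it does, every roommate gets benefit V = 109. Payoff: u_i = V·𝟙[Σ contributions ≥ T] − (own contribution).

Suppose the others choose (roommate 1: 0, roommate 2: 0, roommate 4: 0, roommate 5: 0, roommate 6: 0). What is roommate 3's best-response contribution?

Others' total = 0. Even contributing 40 gives 40 < 180: no benefit either way.
Best response: 0.

0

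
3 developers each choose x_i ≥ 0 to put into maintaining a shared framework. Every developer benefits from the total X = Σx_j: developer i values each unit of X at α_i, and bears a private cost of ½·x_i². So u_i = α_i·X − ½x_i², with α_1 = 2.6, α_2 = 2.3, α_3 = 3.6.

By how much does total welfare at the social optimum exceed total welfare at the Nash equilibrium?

48.63

Developer i's FOC: ∂u_i/∂x_i = α_i − x_i = 0, so x_i* = α_i.
NE contributions = (2.6, 2.3, 3.6); X = 8.5.
W^NE = (Σα)·X − ½Σα_i² = 8.5² − ½·25.01 = 59.745.
Planner sets x_i = Σα_j = 8.5 for every i, so X^SO = 3·8.5 = 25.5.
W^SO = (Σα)·X^SO − ½·3·(Σα)² = (3/2)·8.5² = 108.375.
Deadweight loss = W^SO − W^NE = 48.63.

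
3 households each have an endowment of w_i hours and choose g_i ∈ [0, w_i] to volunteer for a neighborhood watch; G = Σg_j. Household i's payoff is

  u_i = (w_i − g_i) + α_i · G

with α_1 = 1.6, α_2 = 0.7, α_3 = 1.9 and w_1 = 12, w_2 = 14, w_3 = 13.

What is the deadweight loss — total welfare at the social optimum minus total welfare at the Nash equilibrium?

44.8

∂u_i/∂g_i = α_i − 1, so household i contributes w_i if α_i > 1, else 0.
α_i > 1 for i ∈ {1, 3}; NE contributions (12, 0, 13), G = 25.
W^NE = Σw_i − G^NE + (Σα_i)·G^NE = 39 + 3.2·25 = 119.
Planner: ∂(Σu_j)/∂g_i = Σα_j − 1 = 3.2 > 0, so everyone contributes w_i; G^SO = 39, W^SO = 39 + 3.2·39 = 163.8.
Deadweight loss = 44.8.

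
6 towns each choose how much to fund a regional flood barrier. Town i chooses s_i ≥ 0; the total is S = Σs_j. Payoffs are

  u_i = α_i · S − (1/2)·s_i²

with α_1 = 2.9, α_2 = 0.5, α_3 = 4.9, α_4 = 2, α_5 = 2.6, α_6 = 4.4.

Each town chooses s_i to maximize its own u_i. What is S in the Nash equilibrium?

17.3

Town i's FOC: ∂u_i/∂s_i = α_i − s_i = 0, so s_i* = α_i.
NE contributions = (2.9, 0.5, 4.9, 2, 2.6, 4.4); S = 17.3.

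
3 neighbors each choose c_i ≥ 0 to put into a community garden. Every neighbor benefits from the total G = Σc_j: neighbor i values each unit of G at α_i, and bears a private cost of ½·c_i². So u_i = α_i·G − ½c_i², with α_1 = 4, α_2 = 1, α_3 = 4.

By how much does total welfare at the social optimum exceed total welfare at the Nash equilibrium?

57

Neighbor i's FOC: ∂u_i/∂c_i = α_i − c_i = 0, so c_i* = α_i.
NE contributions = (4, 1, 4); G = 9.
W^NE = (Σα)·G − ½Σα_i² = 9² − ½·33 = 64.5.
Planner sets c_i = Σα_j = 9 for every i, so G^SO = 3·9 = 27.
W^SO = (Σα)·G^SO − ½·3·(Σα)² = (3/2)·9² = 121.5.
Deadweight loss = W^SO − W^NE = 57.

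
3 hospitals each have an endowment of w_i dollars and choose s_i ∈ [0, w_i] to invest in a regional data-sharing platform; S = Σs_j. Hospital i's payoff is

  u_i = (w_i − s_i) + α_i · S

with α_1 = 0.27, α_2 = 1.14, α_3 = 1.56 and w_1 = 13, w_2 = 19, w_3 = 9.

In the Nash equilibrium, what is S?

28

∂u_i/∂s_i = α_i − 1, so hospital i contributes w_i if α_i > 1, else 0.
α_i > 1 for i ∈ {2, 3}; NE contributions (0, 19, 9), S = 28.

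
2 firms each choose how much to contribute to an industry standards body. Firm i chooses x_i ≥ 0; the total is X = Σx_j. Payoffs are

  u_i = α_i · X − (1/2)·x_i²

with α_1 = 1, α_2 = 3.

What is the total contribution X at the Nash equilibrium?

4

Firm i's FOC: ∂u_i/∂x_i = α_i − x_i = 0, so x_i* = α_i.
NE contributions = (1, 3); X = 4.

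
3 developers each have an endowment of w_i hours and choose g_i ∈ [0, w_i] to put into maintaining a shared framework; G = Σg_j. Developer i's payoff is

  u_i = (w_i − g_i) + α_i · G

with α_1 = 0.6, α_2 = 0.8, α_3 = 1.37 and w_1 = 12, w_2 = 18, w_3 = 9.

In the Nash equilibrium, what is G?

9

∂u_i/∂g_i = α_i − 1, so developer i contributes w_i if α_i > 1, else 0.
α_i > 1 for i ∈ {3}; NE contributions (0, 0, 9), G = 9.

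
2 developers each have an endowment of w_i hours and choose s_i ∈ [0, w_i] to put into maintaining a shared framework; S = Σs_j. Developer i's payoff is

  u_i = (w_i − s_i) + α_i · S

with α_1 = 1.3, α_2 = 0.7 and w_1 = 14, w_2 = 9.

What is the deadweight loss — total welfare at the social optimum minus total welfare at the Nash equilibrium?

∂u_i/∂s_i = α_i − 1, so developer i contributes w_i if α_i > 1, else 0.
α_i > 1 for i ∈ {1}; NE contributions (14, 0), S = 14.
W^NE = Σw_i − S^NE + (Σα_i)·S^NE = 23 + 1·14 = 37.
Planner: ∂(Σu_j)/∂s_i = Σα_j − 1 = 1 > 0, so everyone contributes w_i; S^SO = 23, W^SO = 23 + 1·23 = 46.
Deadweight loss = 9.

9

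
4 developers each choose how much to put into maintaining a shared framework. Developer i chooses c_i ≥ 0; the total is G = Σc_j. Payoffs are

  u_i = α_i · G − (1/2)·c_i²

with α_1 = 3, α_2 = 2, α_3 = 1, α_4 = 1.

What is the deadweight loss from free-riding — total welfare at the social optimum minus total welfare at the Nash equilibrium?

Developer i's FOC: ∂u_i/∂c_i = α_i − c_i = 0, so c_i* = α_i.
NE contributions = (3, 2, 1, 1); G = 7.
W^NE = (Σα)·G − ½Σα_i² = 7² − ½·15 = 41.5.
Planner sets c_i = Σα_j = 7 for every i, so G^SO = 4·7 = 28.
W^SO = (Σα)·G^SO − ½·4·(Σα)² = (4/2)·7² = 98.
Deadweight loss = W^SO − W^NE = 56.5.

56.5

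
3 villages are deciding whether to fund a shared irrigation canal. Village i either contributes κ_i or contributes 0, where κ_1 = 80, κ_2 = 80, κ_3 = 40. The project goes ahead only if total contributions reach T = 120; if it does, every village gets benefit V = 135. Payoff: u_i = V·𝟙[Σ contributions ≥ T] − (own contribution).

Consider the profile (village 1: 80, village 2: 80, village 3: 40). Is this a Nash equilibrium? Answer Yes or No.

No

Total = 200 ≥ 120: provided.
Village 1 (pledges 80, payoff 55): dropping to 0 → total 120, payoff 135. Profitable deviation.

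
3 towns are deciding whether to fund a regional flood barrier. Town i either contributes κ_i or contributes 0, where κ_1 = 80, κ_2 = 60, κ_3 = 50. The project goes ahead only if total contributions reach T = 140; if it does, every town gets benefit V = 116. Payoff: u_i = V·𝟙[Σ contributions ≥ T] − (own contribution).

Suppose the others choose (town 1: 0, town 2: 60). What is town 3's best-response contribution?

0

Others' total = 60. Even contributing 50 gives 110 < 140: no benefit either way.
Best response: 0.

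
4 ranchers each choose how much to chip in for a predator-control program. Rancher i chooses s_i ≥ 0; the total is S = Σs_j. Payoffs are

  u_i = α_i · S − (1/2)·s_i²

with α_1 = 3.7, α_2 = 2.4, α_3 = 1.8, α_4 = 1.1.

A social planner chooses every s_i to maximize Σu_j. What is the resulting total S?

Planner FOC: ∂(Σu_j)/∂s_i = (Σα_j) − s_i = 0, so s_i^SO = Σα_j = 9 for every i; S^SO = 36.

36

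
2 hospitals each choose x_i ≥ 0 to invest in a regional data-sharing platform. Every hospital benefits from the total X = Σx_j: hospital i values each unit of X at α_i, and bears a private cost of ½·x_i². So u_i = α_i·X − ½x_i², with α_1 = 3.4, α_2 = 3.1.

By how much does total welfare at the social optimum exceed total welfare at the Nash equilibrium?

10.585

Hospital i's FOC: ∂u_i/∂x_i = α_i − x_i = 0, so x_i* = α_i.
NE contributions = (3.4, 3.1); X = 6.5.
W^NE = (Σα)·X − ½Σα_i² = 6.5² − ½·21.17 = 31.665.
Planner sets x_i = Σα_j = 6.5 for every i, so X^SO = 2·6.5 = 13.
W^SO = (Σα)·X^SO − ½·2·(Σα)² = (2/2)·6.5² = 42.25.
Deadweight loss = W^SO − W^NE = 10.585.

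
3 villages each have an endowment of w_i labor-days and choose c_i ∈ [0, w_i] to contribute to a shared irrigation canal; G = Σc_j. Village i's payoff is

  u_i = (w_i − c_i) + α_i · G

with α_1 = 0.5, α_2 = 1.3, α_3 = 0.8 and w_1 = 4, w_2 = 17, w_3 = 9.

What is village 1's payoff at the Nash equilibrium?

∂u_i/∂c_i = α_i − 1, so village i contributes w_i if α_i > 1, else 0.
α_i > 1 for i ∈ {2}; NE contributions (0, 17, 0), G = 17.
u_1 = (4 − 0) + 0.5·17 = 12.5.

12.5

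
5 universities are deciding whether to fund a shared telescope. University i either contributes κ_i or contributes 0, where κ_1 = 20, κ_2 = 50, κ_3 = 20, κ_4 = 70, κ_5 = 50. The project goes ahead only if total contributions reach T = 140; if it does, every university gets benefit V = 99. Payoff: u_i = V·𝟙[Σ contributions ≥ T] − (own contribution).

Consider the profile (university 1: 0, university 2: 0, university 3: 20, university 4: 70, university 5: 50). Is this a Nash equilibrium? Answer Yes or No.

Total = 140 ≥ 140: provided.
University 1 (pledges 0, payoff 99): pledging 20 → total 160, payoff 79. No gain.
University 2 (pledges 0, payoff 99): pledging 50 → total 190, payoff 49. No gain.
University 3 (pledges 20, payoff 79): dropping to 0 → total 120, payoff 0. No gain.
University 4 (pledges 70, payoff 29): dropping to 0 → total 70, payoff 0. No gain.
University 5 (pledges 50, payoff 49): dropping to 0 → total 90, payoff 0. No gain.

Yes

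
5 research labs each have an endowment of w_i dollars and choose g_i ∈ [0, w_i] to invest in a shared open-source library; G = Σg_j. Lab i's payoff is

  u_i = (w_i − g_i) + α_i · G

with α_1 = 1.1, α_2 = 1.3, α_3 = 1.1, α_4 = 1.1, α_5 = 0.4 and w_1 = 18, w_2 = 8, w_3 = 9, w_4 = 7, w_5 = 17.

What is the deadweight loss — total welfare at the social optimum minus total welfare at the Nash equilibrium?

∂u_i/∂g_i = α_i − 1, so lab i contributes w_i if α_i > 1, else 0.
α_i > 1 for i ∈ {1, 2, 3, 4}; NE contributions (18, 8, 9, 7, 0), G = 42.
W^NE = Σw_i − G^NE + (Σα_i)·G^NE = 59 + 4·42 = 227.
Planner: ∂(Σu_j)/∂g_i = Σα_j − 1 = 4 > 0, so everyone contributes w_i; G^SO = 59, W^SO = 59 + 4·59 = 295.
Deadweight loss = 68.

68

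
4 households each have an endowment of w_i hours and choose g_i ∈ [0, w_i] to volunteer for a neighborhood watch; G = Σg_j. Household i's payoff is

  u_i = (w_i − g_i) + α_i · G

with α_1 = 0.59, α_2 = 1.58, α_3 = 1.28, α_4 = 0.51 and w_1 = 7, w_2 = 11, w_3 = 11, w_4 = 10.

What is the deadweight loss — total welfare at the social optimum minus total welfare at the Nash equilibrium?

50.32

∂u_i/∂g_i = α_i − 1, so household i contributes w_i if α_i > 1, else 0.
α_i > 1 for i ∈ {2, 3}; NE contributions (0, 11, 11, 0), G = 22.
W^NE = Σw_i − G^NE + (Σα_i)·G^NE = 39 + 2.96·22 = 104.12.
Planner: ∂(Σu_j)/∂g_i = Σα_j − 1 = 2.96 > 0, so everyone contributes w_i; G^SO = 39, W^SO = 39 + 2.96·39 = 154.44.
Deadweight loss = 50.32.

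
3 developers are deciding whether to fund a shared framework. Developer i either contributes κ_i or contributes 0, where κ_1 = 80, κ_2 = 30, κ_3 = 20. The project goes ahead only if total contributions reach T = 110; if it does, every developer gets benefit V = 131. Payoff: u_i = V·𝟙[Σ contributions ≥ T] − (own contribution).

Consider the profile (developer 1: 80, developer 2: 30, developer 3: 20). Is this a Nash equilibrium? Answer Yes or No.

Total = 130 ≥ 110: provided.
Developer 1 (pledges 80, payoff 51): dropping to 0 → total 50, payoff 0. No gain.
Developer 2 (pledges 30, payoff 101): dropping to 0 → total 100, payoff 0. No gain.
Developer 3 (pledges 20, payoff 111): dropping to 0 → total 110, payoff 131. Profitable deviation.

No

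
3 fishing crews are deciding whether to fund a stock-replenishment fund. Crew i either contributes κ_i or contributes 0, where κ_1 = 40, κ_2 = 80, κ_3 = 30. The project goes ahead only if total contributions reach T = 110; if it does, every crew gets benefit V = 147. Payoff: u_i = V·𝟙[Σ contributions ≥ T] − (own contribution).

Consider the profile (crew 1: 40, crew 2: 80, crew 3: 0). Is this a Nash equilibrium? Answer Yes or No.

Total = 120 ≥ 110: provided.
Crew 1 (pledges 40, payoff 107): dropping to 0 → total 80, payoff 0. No gain.
Crew 2 (pledges 80, payoff 67): dropping to 0 → total 40, payoff 0. No gain.
Crew 3 (pledges 0, payoff 147): pledging 30 → total 150, payoff 117. No gain.

Yes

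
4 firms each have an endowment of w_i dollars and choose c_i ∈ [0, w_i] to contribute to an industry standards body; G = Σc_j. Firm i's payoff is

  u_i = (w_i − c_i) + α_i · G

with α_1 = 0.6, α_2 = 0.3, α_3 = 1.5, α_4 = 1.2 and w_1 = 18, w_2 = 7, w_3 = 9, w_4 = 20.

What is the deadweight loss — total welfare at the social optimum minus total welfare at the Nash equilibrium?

∂u_i/∂c_i = α_i − 1, so firm i contributes w_i if α_i > 1, else 0.
α_i > 1 for i ∈ {3, 4}; NE contributions (0, 0, 9, 20), G = 29.
W^NE = Σw_i − G^NE + (Σα_i)·G^NE = 54 + 2.6·29 = 129.4.
Planner: ∂(Σu_j)/∂c_i = Σα_j − 1 = 2.6 > 0, so everyone contributes w_i; G^SO = 54, W^SO = 54 + 2.6·54 = 194.4.
Deadweight loss = 65.

65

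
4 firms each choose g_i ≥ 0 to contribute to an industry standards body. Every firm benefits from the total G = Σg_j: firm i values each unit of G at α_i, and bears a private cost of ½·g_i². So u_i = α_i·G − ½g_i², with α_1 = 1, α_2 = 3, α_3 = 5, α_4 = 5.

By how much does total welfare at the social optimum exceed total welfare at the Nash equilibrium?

226

Firm i's FOC: ∂u_i/∂g_i = α_i − g_i = 0, so g_i* = α_i.
NE contributions = (1, 3, 5, 5); G = 14.
W^NE = (Σα)·G − ½Σα_i² = 14² − ½·60 = 166.
Planner sets g_i = Σα_j = 14 for every i, so G^SO = 4·14 = 56.
W^SO = (Σα)·G^SO − ½·4·(Σα)² = (4/2)·14² = 392.
Deadweight loss = W^SO − W^NE = 226.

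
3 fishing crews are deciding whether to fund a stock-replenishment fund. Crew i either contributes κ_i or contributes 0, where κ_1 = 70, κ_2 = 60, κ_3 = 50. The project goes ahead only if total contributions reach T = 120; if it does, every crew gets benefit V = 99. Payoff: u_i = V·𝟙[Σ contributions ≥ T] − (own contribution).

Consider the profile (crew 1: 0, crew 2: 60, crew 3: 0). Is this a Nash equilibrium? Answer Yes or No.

Total = 60 < 120: not provided.
Crew 1 (pledges 0, payoff 0): pledging 70 → total 130, payoff 29. Profitable deviation.

No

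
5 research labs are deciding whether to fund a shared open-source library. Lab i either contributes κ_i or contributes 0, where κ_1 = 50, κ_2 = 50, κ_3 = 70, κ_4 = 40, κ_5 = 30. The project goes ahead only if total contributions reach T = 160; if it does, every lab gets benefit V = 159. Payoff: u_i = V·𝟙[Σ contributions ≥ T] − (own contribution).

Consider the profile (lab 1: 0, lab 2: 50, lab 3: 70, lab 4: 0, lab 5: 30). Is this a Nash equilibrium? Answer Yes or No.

Total = 150 < 160: not provided.
Lab 1 (pledges 0, payoff 0): pledging 50 → total 200, payoff 109. Profitable deviation.

No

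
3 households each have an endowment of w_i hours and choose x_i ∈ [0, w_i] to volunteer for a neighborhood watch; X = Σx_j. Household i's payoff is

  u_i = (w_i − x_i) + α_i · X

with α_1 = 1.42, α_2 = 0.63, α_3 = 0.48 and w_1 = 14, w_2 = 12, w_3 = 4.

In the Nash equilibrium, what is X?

∂u_i/∂x_i = α_i − 1, so household i contributes w_i if α_i > 1, else 0.
α_i > 1 for i ∈ {1}; NE contributions (14, 0, 0), X = 14.

14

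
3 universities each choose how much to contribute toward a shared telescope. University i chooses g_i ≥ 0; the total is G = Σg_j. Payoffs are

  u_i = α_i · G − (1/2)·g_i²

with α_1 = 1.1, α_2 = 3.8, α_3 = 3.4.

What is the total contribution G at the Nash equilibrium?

8.3

University i's FOC: ∂u_i/∂g_i = α_i − g_i = 0, so g_i* = α_i.
NE contributions = (1.1, 3.8, 3.4); G = 8.3.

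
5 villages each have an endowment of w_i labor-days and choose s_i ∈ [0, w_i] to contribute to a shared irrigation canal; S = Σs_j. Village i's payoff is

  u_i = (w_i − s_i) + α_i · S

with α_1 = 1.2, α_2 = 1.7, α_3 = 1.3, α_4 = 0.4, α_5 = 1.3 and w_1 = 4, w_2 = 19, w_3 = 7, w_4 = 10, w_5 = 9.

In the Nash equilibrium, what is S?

∂u_i/∂s_i = α_i − 1, so village i contributes w_i if α_i > 1, else 0.
α_i > 1 for i ∈ {1, 2, 3, 5}; NE contributions (4, 19, 7, 0, 9), S = 39.

39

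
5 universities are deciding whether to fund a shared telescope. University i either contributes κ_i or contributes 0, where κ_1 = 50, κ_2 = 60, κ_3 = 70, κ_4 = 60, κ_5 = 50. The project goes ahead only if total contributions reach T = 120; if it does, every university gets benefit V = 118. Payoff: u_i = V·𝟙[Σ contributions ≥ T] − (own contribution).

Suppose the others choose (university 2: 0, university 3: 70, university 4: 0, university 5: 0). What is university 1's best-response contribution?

Others' total = 70. Contributing 50 brings total to 120 ≥ 120: gain V − κ_1 = 68.
Best response: 50.

50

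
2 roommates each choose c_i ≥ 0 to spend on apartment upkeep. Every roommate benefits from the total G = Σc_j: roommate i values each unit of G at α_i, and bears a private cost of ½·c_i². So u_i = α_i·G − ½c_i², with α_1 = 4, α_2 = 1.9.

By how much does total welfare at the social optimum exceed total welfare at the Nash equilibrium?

Roommate i's FOC: ∂u_i/∂c_i = α_i − c_i = 0, so c_i* = α_i.
NE contributions = (4, 1.9); G = 5.9.
W^NE = (Σα)·G − ½Σα_i² = 5.9² − ½·19.61 = 25.005.
Planner sets c_i = Σα_j = 5.9 for every i, so G^SO = 2·5.9 = 11.8.
W^SO = (Σα)·G^SO − ½·2·(Σα)² = (2/2)·5.9² = 34.81.
Deadweight loss = W^SO − W^NE = 9.805.

9.805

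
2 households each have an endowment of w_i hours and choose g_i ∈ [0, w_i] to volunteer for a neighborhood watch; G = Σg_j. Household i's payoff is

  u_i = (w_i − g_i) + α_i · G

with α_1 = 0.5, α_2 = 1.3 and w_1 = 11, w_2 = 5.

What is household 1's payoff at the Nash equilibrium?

13.5

∂u_i/∂g_i = α_i − 1, so household i contributes w_i if α_i > 1, else 0.
α_i > 1 for i ∈ {2}; NE contributions (0, 5), G = 5.
u_1 = (11 − 0) + 0.5·5 = 13.5.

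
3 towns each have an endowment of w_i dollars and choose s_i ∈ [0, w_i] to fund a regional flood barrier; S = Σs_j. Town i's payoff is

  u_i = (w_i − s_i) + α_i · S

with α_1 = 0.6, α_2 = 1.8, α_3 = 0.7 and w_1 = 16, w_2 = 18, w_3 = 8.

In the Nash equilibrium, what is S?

18

∂u_i/∂s_i = α_i − 1, so town i contributes w_i if α_i > 1, else 0.
α_i > 1 for i ∈ {2}; NE contributions (0, 18, 0), S = 18.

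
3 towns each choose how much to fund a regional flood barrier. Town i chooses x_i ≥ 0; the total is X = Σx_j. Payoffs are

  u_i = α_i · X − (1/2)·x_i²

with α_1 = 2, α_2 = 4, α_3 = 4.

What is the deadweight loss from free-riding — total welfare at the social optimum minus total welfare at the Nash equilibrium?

68

Town i's FOC: ∂u_i/∂x_i = α_i − x_i = 0, so x_i* = α_i.
NE contributions = (2, 4, 4); X = 10.
W^NE = (Σα)·X − ½Σα_i² = 10² − ½·36 = 82.
Planner sets x_i = Σα_j = 10 for every i, so X^SO = 3·10 = 30.
W^SO = (Σα)·X^SO − ½·3·(Σα)² = (3/2)·10² = 150.
Deadweight loss = W^SO − W^NE = 68.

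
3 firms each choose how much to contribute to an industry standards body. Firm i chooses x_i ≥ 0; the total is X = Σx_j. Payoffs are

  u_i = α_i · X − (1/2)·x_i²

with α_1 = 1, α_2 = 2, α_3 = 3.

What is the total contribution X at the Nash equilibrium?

6

Firm i's FOC: ∂u_i/∂x_i = α_i − x_i = 0, so x_i* = α_i.
NE contributions = (1, 2, 3); X = 6.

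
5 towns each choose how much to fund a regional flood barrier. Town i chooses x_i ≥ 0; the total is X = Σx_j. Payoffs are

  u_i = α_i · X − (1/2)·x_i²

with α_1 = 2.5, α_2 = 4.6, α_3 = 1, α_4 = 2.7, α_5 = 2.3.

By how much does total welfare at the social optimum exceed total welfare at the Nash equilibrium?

277.91

Town i's FOC: ∂u_i/∂x_i = α_i − x_i = 0, so x_i* = α_i.
NE contributions = (2.5, 4.6, 1, 2.7, 2.3); X = 13.1.
W^NE = (Σα)·X − ½Σα_i² = 13.1² − ½·40.99 = 151.115.
Planner sets x_i = Σα_j = 13.1 for every i, so X^SO = 5·13.1 = 65.5.
W^SO = (Σα)·X^SO − ½·5·(Σα)² = (5/2)·13.1² = 429.025.
Deadweight loss = W^SO − W^NE = 277.91.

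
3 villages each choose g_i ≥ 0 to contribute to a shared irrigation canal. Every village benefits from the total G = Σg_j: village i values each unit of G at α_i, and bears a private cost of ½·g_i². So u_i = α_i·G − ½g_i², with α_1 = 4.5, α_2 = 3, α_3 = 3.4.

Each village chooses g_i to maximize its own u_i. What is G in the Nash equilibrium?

Village i's FOC: ∂u_i/∂g_i = α_i − g_i = 0, so g_i* = α_i.
NE contributions = (4.5, 3, 3.4); G = 10.9.

10.9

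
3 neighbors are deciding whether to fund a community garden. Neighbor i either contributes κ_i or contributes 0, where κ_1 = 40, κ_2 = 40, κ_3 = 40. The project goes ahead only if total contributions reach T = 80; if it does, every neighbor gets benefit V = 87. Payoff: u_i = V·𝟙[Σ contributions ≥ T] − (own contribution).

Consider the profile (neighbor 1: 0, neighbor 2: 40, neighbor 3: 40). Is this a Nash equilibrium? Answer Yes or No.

Yes

Total = 80 ≥ 80: provided.
Neighbor 1 (pledges 0, payoff 87): pledging 40 → total 120, payoff 47. No gain.
Neighbor 2 (pledges 40, payoff 47): dropping to 0 → total 40, payoff 0. No gain.
Neighbor 3 (pledges 40, payoff 47): dropping to 0 → total 40, payoff 0. No gain.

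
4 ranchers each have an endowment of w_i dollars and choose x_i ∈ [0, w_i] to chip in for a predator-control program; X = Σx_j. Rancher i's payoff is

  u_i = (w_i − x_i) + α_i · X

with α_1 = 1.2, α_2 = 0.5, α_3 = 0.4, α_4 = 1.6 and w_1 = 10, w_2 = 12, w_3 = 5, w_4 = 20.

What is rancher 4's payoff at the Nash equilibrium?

48

∂u_i/∂x_i = α_i − 1, so rancher i contributes w_i if α_i > 1, else 0.
α_i > 1 for i ∈ {1, 4}; NE contributions (10, 0, 0, 20), X = 30.
u_4 = (20 − 20) + 1.6·30 = 48.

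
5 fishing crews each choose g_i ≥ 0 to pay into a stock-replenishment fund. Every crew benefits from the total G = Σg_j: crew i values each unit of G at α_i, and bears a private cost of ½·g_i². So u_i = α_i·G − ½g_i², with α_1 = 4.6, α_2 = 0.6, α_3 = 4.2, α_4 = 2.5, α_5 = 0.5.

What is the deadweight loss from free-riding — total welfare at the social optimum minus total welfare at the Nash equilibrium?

Crew i's FOC: ∂u_i/∂g_i = α_i − g_i = 0, so g_i* = α_i.
NE contributions = (4.6, 0.6, 4.2, 2.5, 0.5); G = 12.4.
W^NE = (Σα)·G − ½Σα_i² = 12.4² − ½·45.66 = 130.93.
Planner sets g_i = Σα_j = 12.4 for every i, so G^SO = 5·12.4 = 62.
W^SO = (Σα)·G^SO − ½·5·(Σα)² = (5/2)·12.4² = 384.4.
Deadweight loss = W^SO − W^NE = 253.47.

253.47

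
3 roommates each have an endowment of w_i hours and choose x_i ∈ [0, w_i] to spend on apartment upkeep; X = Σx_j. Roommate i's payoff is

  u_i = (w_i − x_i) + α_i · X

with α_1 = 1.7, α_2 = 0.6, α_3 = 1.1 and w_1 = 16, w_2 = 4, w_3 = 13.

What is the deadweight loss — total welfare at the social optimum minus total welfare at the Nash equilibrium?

∂u_i/∂x_i = α_i − 1, so roommate i contributes w_i if α_i > 1, else 0.
α_i > 1 for i ∈ {1, 3}; NE contributions (16, 0, 13), X = 29.
W^NE = Σw_i − X^NE + (Σα_i)·X^NE = 33 + 2.4·29 = 102.6.
Planner: ∂(Σu_j)/∂x_i = Σα_j − 1 = 2.4 > 0, so everyone contributes w_i; X^SO = 33, W^SO = 33 + 2.4·33 = 112.2.
Deadweight loss = 9.6.

9.6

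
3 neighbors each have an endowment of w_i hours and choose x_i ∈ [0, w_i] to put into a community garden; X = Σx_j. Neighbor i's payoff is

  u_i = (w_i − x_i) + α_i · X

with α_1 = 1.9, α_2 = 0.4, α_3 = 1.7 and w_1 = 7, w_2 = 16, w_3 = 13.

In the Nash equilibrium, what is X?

20

∂u_i/∂x_i = α_i − 1, so neighbor i contributes w_i if α_i > 1, else 0.
α_i > 1 for i ∈ {1, 3}; NE contributions (7, 0, 13), X = 20.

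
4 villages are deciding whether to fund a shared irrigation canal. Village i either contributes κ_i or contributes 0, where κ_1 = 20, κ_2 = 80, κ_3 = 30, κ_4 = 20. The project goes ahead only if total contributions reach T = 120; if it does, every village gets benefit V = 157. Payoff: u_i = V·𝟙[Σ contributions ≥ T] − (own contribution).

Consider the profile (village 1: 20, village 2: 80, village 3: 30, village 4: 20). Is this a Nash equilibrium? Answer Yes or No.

Total = 150 ≥ 120: provided.
Village 1 (pledges 20, payoff 137): dropping to 0 → total 130, payoff 157. Profitable deviation.

No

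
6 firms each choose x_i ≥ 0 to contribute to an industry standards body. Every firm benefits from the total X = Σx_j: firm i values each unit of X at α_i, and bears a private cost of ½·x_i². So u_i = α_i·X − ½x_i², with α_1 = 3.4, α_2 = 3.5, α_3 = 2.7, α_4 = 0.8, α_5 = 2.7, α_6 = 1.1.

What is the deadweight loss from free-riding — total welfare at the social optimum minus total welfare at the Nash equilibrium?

423.4

Firm i's FOC: ∂u_i/∂x_i = α_i − x_i = 0, so x_i* = α_i.
NE contributions = (3.4, 3.5, 2.7, 0.8, 2.7, 1.1); X = 14.2.
W^NE = (Σα)·X − ½Σα_i² = 14.2² − ½·40.24 = 181.52.
Planner sets x_i = Σα_j = 14.2 for every i, so X^SO = 6·14.2 = 85.2.
W^SO = (Σα)·X^SO − ½·6·(Σα)² = (6/2)·14.2² = 604.92.
Deadweight loss = W^SO − W^NE = 423.4.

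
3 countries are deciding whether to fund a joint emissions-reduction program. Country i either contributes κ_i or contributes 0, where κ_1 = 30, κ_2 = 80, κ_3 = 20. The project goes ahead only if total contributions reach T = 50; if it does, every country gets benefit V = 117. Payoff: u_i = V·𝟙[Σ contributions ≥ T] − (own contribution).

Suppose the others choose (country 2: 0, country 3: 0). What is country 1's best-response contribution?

Others' total = 0. Even contributing 30 gives 30 < 50: no benefit either way.
Best response: 0.

0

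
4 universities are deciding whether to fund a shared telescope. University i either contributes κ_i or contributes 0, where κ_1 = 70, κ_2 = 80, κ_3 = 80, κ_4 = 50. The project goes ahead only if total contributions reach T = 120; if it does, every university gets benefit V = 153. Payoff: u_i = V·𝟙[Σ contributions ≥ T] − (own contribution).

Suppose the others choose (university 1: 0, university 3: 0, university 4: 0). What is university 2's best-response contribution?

Others' total = 0. Even contributing 80 gives 80 < 120: no benefit either way.
Best response: 0.

0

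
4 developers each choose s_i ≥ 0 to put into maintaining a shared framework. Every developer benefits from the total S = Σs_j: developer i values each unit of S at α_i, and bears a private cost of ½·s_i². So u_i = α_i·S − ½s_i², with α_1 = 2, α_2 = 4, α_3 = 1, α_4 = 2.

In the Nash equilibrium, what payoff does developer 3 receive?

Developer i's FOC: ∂u_i/∂s_i = α_i − s_i = 0, so s_i* = α_i.
NE contributions = (2, 4, 1, 2); S = 9.
u_3 = α_3·S − ½·(s_3)² = 1·9 − ½·1² = 8.5.

8.5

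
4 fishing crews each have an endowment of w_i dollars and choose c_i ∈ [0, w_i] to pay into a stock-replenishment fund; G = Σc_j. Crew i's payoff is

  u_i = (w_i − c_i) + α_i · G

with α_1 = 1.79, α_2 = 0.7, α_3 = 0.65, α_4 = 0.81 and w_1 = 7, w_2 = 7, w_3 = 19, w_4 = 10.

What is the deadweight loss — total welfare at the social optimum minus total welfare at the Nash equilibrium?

∂u_i/∂c_i = α_i − 1, so crew i contributes w_i if α_i > 1, else 0.
α_i > 1 for i ∈ {1}; NE contributions (7, 0, 0, 0), G = 7.
W^NE = Σw_i − G^NE + (Σα_i)·G^NE = 43 + 2.95·7 = 63.65.
Planner: ∂(Σu_j)/∂c_i = Σα_j − 1 = 2.95 > 0, so everyone contributes w_i; G^SO = 43, W^SO = 43 + 2.95·43 = 169.85.
Deadweight loss = 106.2.

106.2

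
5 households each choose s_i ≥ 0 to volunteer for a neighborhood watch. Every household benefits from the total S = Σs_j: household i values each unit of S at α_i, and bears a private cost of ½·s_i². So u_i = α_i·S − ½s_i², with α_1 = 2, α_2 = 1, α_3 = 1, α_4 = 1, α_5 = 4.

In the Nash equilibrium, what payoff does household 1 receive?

16

Household i's FOC: ∂u_i/∂s_i = α_i − s_i = 0, so s_i* = α_i.
NE contributions = (2, 1, 1, 1, 4); S = 9.
u_1 = α_1·S − ½·(s_1)² = 2·9 − ½·2² = 16.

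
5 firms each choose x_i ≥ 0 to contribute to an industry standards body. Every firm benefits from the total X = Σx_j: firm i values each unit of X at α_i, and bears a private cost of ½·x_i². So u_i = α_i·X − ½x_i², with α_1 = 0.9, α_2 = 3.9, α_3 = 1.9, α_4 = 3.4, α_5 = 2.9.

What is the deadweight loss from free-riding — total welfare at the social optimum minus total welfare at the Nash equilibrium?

273.3

Firm i's FOC: ∂u_i/∂x_i = α_i − x_i = 0, so x_i* = α_i.
NE contributions = (0.9, 3.9, 1.9, 3.4, 2.9); X = 13.
W^NE = (Σα)·X − ½Σα_i² = 13² − ½·39.6 = 149.2.
Planner sets x_i = Σα_j = 13 for every i, so X^SO = 5·13 = 65.
W^SO = (Σα)·X^SO − ½·5·(Σα)² = (5/2)·13² = 422.5.
Deadweight loss = W^SO − W^NE = 273.3.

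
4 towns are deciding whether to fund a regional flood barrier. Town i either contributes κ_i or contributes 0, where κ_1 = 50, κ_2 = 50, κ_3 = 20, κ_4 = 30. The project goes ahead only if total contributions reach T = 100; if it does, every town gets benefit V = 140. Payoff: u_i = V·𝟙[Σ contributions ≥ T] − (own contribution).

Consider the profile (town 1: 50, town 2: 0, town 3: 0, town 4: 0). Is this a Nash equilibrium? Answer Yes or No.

No

Total = 50 < 100: not provided.
Town 1 (pledges 50, payoff -50): dropping to 0 → total 0, payoff 0. Profitable deviation.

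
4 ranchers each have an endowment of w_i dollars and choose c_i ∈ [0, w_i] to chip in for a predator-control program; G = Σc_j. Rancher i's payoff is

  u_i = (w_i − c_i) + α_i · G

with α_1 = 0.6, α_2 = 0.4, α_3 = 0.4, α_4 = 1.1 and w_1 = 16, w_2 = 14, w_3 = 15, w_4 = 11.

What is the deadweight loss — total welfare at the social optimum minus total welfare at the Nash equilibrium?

∂u_i/∂c_i = α_i − 1, so rancher i contributes w_i if α_i > 1, else 0.
α_i > 1 for i ∈ {4}; NE contributions (0, 0, 0, 11), G = 11.
W^NE = Σw_i − G^NE + (Σα_i)·G^NE = 56 + 1.5·11 = 72.5.
Planner: ∂(Σu_j)/∂c_i = Σα_j − 1 = 1.5 > 0, so everyone contributes w_i; G^SO = 56, W^SO = 56 + 1.5·56 = 140.
Deadweight loss = 67.5.

67.5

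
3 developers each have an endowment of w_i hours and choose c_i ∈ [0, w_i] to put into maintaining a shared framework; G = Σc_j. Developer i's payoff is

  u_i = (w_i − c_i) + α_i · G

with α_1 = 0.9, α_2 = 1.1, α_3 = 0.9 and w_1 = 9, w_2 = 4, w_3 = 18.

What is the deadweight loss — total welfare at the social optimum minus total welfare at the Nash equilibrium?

51.3

∂u_i/∂c_i = α_i − 1, so developer i contributes w_i if α_i > 1, else 0.
α_i > 1 for i ∈ {2}; NE contributions (0, 4, 0), G = 4.
W^NE = Σw_i − G^NE + (Σα_i)·G^NE = 31 + 1.9·4 = 38.6.
Planner: ∂(Σu_j)/∂c_i = Σα_j − 1 = 1.9 > 0, so everyone contributes w_i; G^SO = 31, W^SO = 31 + 1.9·31 = 89.9.
Deadweight loss = 51.3.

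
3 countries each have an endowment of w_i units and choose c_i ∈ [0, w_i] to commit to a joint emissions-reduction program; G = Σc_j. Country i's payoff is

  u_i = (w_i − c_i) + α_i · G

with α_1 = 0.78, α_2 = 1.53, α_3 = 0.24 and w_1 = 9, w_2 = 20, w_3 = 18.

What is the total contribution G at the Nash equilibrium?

20

∂u_i/∂c_i = α_i − 1, so country i contributes w_i if α_i > 1, else 0.
α_i > 1 for i ∈ {2}; NE contributions (0, 20, 0), G = 20.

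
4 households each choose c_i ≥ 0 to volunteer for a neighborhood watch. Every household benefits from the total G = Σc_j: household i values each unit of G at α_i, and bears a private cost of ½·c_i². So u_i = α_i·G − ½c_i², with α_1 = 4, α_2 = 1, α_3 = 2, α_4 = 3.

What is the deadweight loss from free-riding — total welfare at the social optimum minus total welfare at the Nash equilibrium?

Household i's FOC: ∂u_i/∂c_i = α_i − c_i = 0, so c_i* = α_i.
NE contributions = (4, 1, 2, 3); G = 10.
W^NE = (Σα)·G − ½Σα_i² = 10² − ½·30 = 85.
Planner sets c_i = Σα_j = 10 for every i, so G^SO = 4·10 = 40.
W^SO = (Σα)·G^SO − ½·4·(Σα)² = (4/2)·10² = 200.
Deadweight loss = W^SO − W^NE = 115.

115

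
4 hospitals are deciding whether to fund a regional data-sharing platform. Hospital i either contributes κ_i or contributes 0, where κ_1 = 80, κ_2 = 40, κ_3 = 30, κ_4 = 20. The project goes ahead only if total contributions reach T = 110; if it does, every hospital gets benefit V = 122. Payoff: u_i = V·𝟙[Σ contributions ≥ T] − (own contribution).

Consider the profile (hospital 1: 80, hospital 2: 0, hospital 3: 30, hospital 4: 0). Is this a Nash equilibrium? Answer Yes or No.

Total = 110 ≥ 110: provided.
Hospital 1 (pledges 80, payoff 42): dropping to 0 → total 30, payoff 0. No gain.
Hospital 2 (pledges 0, payoff 122): pledging 40 → total 150, payoff 82. No gain.
Hospital 3 (pledges 30, payoff 92): dropping to 0 → total 80, payoff 0. No gain.
Hospital 4 (pledges 0, payoff 122): pledging 20 → total 130, payoff 102. No gain.

Yes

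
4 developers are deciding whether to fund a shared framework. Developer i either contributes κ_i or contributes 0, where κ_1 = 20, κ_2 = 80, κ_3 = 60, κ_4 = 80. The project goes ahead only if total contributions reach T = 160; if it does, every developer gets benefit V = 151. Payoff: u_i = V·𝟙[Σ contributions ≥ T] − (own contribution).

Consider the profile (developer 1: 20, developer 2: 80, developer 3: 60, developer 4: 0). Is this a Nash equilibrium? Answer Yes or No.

Total = 160 ≥ 160: provided.
Developer 1 (pledges 20, payoff 131): dropping to 0 → total 140, payoff 0. No gain.
Developer 2 (pledges 80, payoff 71): dropping to 0 → total 80, payoff 0. No gain.
Developer 3 (pledges 60, payoff 91): dropping to 0 → total 100, payoff 0. No gain.
Developer 4 (pledges 0, payoff 151): pledging 80 → total 240, payoff 71. No gain.

Yes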